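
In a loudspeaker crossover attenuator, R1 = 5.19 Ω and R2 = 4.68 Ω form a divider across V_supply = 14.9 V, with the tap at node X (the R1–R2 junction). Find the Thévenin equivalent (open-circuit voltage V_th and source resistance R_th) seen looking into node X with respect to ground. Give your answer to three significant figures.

V_th ≈ 7.07 V, R_th ≈ 2.46 Ω

Open-circuit (no load on X): V_th = V_supply · R2/(R1 + R2) = 14.9 × 4.68/(5.190 + 4.68) = 7.065 V.
Zeroing V_supply shorts the top of R1 to ground, so R_th = R1 ‖ R2 = 2.461 Ω.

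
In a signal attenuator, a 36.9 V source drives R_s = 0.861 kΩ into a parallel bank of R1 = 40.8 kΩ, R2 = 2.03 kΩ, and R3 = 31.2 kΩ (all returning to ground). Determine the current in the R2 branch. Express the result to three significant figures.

Combine the parallel branches: R_p = (1/40.8 + 1/2.03 + 1/31.2)⁻¹ = 1.821 kΩ.
Node voltage V_A = V_DC · R_p/(R_s + R_p) = 36.9 × 0.6790 = 25.05 V.
I(R2) = V_A / R2 = 25.05/2.03 = 12.34 mA.
(Equivalently: I_total = 13.76 mA, then current-divider fraction G_k/ΣG = 0.8970.)

I ≈ 12.3 mA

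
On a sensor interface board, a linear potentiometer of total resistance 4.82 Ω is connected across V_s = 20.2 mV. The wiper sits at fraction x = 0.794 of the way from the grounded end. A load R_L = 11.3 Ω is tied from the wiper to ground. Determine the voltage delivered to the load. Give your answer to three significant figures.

V_out ≈ 15.0 mV

The pot divides into 0.9929 Ω above the wiper and 3.827 Ω below.
Lower segment in parallel with the load: 3.827 ‖ 11.3 = 2.859 Ω.
Then V_out = V_s · 2.859/(0.9929 + 2.859) = 14.99 mV.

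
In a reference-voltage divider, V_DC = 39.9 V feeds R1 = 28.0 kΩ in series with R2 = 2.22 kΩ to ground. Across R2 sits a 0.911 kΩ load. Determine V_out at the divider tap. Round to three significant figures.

V_out ≈ 0.900 V

R2 ‖ R_L = (2.22 × 0.911)/(2.22 + 0.911) = 0.6459 kΩ.
Now apply the divider: V_out = 39.9 × 0.02255 = 0.8997 V.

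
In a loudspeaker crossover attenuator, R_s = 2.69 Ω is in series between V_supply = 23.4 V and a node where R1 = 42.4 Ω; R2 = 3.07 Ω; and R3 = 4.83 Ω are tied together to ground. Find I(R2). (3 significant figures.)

I ≈ 3.05 A

Parallel bank: R_p = 1/(1/42.4 + 1/3.07 + 1/4.83) = 1.797 Ω.
V_A = 23.4 × 1.797/4.487 = 9.373 V.
I(R2) = V_A / R2 = 9.373/3.07 = 3.053 A.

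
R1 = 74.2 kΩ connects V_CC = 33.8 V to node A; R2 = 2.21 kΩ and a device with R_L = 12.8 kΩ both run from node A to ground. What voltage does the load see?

The load sits in parallel with R2, giving an effective lower resistance R2' = R2·R_L/(R2+R_L) = 1.885 kΩ.
Then V_out = V_CC · R2'/(R1 + R2') = 33.8 × 1.885/76.08 = 0.8372 V.

V_out ≈ 0.837 V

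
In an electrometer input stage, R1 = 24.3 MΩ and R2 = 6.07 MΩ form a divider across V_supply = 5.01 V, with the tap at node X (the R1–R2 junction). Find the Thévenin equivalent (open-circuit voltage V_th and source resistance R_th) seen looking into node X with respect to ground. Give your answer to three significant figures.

V_th is the unloaded tap voltage: V_supply · R2/(R1+R2) = 5.01 × 0.1999 = 1.001 V.
Looking into X with the source shorted: R_th = R1·R2/(R1+R2) = 24.30 × 6.07/30.37 = 4.857 MΩ.

V_th ≈ 1.00 V, R_th ≈ 4.86 MΩ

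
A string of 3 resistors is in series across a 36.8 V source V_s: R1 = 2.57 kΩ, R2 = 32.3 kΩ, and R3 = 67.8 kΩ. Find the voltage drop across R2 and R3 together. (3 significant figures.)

ΣR = 2.57 + 32.3 + 67.8 = 102.7 kΩ.
R_{R2..R3} = 32.3 + 67.8 = 100.1 kΩ.
By the voltage-divider rule, V = 36.8 × 100.1/102.7 = 35.88 V.

V ≈ 35.9 V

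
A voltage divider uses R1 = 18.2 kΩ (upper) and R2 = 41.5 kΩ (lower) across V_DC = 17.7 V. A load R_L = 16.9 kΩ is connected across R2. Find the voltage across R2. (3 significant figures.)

V_out ≈ 7.04 V

The load sits in parallel with R2, giving an effective lower resistance R2' = R2·R_L/(R2+R_L) = 12.01 kΩ.
Now apply the divider: V_out = 17.7 × 0.3975 = 7.036 V.
(Unloaded it would be 12.3 V; the load pulls it down.)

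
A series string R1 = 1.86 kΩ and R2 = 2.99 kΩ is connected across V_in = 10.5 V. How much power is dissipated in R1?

P ≈ 8.72 mW

Series current I = V_in/ΣR = 10.5/4.850 = 2.165 mA.
P(R1) = I²·R1 = (2.165)² × 1.86 = 8.718 mW.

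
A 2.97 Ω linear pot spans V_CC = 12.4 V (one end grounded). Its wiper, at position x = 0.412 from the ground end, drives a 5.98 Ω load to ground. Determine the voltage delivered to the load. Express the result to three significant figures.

Lower segment x·R_p = 1.224 Ω; upper segment (1−x)·R_p = 1.746 Ω.
R_L loads the lower segment: effective lower R = 1.016 Ω.
Loaded-divider output: V_out = 12.4 × 0.3678 = 4.560 V.
(Unloaded: V_out = x·V_CC = 5.11 V.)

V_out ≈ 4.56 V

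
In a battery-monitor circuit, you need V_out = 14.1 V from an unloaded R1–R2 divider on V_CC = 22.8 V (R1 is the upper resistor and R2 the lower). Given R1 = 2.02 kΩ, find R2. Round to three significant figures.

R2 ≈ 3.27 kΩ

V_out/V_CC = R2/(R1+R2) = 0.6184.
R2 = R1 · 0.6184/(1 − 0.6184) = 3.274 kΩ.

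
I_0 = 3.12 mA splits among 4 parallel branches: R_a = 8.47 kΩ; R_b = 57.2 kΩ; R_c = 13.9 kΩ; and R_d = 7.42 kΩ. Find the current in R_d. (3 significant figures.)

Conductances: ΣG = 1/8.47 + 1/57.2 + 1/13.9 + 1/7.42 = 0.3423 (1/kΩ).
R_d takes the fraction G_k/ΣG = 0.1348/0.3423 = 0.3938, so I = 3.12 × 0.3938 = 1.229 mA.

I ≈ 1.23 mA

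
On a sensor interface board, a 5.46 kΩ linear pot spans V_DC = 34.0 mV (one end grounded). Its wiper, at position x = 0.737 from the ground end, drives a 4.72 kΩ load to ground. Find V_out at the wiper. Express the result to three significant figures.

Split the track: R_lower = x·R_p = 4.024 kΩ, R_upper = (1−x)·R_p = 1.436 kΩ.
Lower segment in parallel with the load: 4.024 ‖ 4.72 = 2.172 kΩ.
Then V_out = V_DC · 2.172/(1.436 + 2.172) = 20.47 mV.

V_out ≈ 20.5 mV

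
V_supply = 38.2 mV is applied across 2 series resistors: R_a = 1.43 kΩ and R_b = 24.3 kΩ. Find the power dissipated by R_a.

P ≈ 3.15 nW

The common current is I = 38.2/25.73 = 1.485 µA.
P = I²R = 2.204 × 1.43 = 3.152 nW.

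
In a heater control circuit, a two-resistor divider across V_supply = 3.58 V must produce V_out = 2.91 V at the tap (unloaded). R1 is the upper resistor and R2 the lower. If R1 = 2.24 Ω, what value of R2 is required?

V_out/V_supply = R2/(R1+R2) = 0.8128.
Rearranging, R2 = R1·k/(1−k) = 2.24 × 4.343 = 9.729 Ω.

R2 ≈ 9.73 Ω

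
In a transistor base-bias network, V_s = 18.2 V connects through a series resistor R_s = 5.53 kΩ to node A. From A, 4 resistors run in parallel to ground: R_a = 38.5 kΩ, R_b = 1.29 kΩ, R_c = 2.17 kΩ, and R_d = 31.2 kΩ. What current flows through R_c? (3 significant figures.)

Combine the parallel branches: R_p = (1/38.5 + 1/1.29 + 1/2.17 + 1/31.2)⁻¹ = 0.7728 kΩ.
V_A = 18.2 × 0.7728/6.303 = 2.231 V.
Branch current I = V_A/R_c = 2.231/2.17 = 1.028 mA.

I ≈ 1.03 mA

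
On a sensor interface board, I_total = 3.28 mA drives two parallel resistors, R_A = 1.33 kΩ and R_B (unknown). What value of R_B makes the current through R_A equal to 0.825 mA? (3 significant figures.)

R_B ≈ 0.447 kΩ

The fraction through R_A equals R_B/(R_A+R_B).
With f = 0.2515, R_B = R_A · f/(1−f) = 1.33 × 0.3360 = 0.4469 kΩ.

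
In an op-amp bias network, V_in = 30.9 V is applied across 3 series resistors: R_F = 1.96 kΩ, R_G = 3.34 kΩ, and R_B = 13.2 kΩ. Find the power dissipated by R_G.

P ≈ 9.32 mW

The common current is I = 30.9/18.50 = 1.670 mA.
P(R_G) = I²·R_G = (1.670)² × 3.34 = 9.318 mW.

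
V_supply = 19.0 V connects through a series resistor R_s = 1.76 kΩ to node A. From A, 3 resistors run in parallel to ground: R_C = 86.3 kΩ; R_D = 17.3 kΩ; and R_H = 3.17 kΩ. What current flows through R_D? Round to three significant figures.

Parallel bank: R_p = 1/(1/86.3 + 1/17.3 + 1/3.17) = 2.598 kΩ.
Node voltage V_A = V_supply · R_p/(R_s + R_p) = 19.0 × 0.5962 = 11.33 V.
Branch current I = V_A/R_D = 11.33/17.3 = 0.6548 mA.
(Equivalently: I_total = 4.359 mA, then current-divider fraction G_k/ΣG = 0.1502.)

I ≈ 0.655 mA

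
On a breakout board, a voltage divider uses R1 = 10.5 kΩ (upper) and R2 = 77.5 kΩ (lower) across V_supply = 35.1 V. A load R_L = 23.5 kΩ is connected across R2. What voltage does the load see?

R2 ‖ R_L = (77.5 × 23.5)/(77.5 + 23.5) = 18.03 kΩ.
Now apply the divider: V_out = 35.1 × 0.6320 = 22.18 V.
(Unloaded it would be 30.9 V; the load pulls it down.)

V_out ≈ 22.2 V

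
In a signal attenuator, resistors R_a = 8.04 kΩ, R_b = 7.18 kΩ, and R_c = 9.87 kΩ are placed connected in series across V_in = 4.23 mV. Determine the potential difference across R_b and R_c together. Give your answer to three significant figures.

Series total: ΣR = 8.04 + 7.18 + 9.87 = 25.09 kΩ.
R_{R_b..R_c} = 7.18 + 9.87 = 17.05 kΩ.
V = V_in · R/ΣR = 4.23 × 0.6796 = 2.875 mV.

V ≈ 2.87 mV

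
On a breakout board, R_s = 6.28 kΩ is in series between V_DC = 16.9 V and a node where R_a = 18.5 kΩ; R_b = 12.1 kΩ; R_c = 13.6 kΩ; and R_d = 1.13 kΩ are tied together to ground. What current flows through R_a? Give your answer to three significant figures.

Parallel bank: R_p = 1/(1/18.5 + 1/12.1 + 1/13.6 + 1/1.13) = 0.9131 kΩ.
Node voltage V_A = V_DC · R_p/(R_s + R_p) = 16.9 × 0.1269 = 2.145 V.
I(R_a) = V_A / R_a = 2.145/18.5 = 0.1160 mA.
(Check via current divider: I_total = 2.349 mA; share G_k/ΣG = 0.04936 → same result.)

I ≈ 0.116 mA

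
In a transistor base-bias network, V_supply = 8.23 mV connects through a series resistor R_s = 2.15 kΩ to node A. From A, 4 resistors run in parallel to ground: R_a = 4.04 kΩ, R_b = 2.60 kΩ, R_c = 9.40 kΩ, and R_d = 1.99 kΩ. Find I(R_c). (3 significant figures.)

Parallel bank: R_p = 1/(1/4.04 + 1/2.60 + 1/9.40 + 1/1.99) = 0.8058 kΩ.
Node voltage V_A = V_supply · R_p/(R_s + R_p) = 8.23 × 0.2726 = 2.244 mV.
I(R_c) = V_A / R_c = 2.244/9.40 = 0.2387 µA.

I ≈ 0.239 µA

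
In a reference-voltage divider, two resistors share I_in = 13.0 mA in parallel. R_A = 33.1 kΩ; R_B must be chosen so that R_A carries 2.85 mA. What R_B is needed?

R_B ≈ 9.29 kΩ

In a two-way split, I_A/I_in = R_B/(R_A + R_B).
With f = 0.2192, R_B = R_A · f/(1−f) = 33.1 × 0.2808 = 9.294 kΩ.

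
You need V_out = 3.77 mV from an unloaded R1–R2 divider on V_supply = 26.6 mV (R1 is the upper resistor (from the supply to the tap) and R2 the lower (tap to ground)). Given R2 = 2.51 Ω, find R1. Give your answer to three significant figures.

V_out/V_supply = R2/(R1+R2) = 0.1417.
Rearranging, R1 = R2·(1−k)/k = 2.51 × 6.056 = 15.20 Ω.

R1 ≈ 15.2 Ω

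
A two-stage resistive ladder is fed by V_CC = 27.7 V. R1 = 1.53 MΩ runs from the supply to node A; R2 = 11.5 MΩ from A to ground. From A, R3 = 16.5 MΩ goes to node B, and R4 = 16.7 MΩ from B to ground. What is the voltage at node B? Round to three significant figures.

V_B ≈ 11.8 V

The second stage (R3 + R4 = 33.20 MΩ) loads node A in parallel with R2.
R2 ‖ (R3+R4) = 8.541 MΩ.
V_A = 27.7 × 8.541/(1.53 + 8.541) = 23.49 V.
V_B = V_A × 0.5030 = 11.82 V.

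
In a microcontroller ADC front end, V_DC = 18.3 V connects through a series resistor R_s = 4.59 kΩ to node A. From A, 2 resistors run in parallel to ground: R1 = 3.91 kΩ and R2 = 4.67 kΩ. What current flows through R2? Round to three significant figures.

I ≈ 1.24 mA

Parallel bank: R_p = 1/(1/3.91 + 1/4.67) = 2.128 kΩ.
V_A = 18.3 × 2.128/6.718 = 5.797 V.
I(R2) = V_A / R2 = 5.797/4.67 = 1.241 mA.
(Check via current divider: I_total = 2.724 mA; share G_k/ΣG = 0.4557 → same result.)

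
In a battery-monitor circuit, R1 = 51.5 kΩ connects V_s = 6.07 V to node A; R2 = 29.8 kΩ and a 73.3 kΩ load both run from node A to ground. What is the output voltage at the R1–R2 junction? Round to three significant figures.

R2 ‖ R_L = (29.8 × 73.3)/(29.8 + 73.3) = 21.19 kΩ.
Now apply the divider: V_out = 6.07 × 0.2915 = 1.769 V.

V_out ≈ 1.77 V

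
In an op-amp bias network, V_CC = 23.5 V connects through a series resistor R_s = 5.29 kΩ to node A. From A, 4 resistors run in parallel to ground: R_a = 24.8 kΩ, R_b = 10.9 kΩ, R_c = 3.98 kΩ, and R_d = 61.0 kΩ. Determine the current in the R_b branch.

Parallel bank: R_p = 1/(1/24.8 + 1/10.9 + 1/3.98 + 1/61.0) = 2.502 kΩ.
Node voltage V_A = V_CC · R_p/(R_s + R_p) = 23.5 × 0.3211 = 7.545 V.
I(R_b) = V_A / R_b = 7.545/10.9 = 0.6922 mA.
(Check via current divider: I_total = 3.016 mA; share G_k/ΣG = 0.2295 → same result.)

I ≈ 0.692 mA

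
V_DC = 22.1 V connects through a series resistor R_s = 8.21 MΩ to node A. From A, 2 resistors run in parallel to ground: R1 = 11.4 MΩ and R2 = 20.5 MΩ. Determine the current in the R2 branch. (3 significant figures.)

I ≈ 0.508 µA

Parallel bank: R_p = 1/(1/11.4 + 1/20.5) = 7.326 MΩ.
V_A = 22.1 × 7.326/15.54 = 10.42 V.
Branch current I = V_A/R2 = 10.42/20.5 = 0.5084 µA.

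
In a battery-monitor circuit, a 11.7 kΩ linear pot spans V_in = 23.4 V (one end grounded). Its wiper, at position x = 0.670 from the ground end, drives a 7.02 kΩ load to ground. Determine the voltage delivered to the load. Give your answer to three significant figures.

V_out ≈ 11.5 V

The pot divides into 3.861 kΩ above the wiper and 7.839 kΩ below.
Lower segment in parallel with the load: 7.839 ‖ 7.02 = 3.703 kΩ.
V_out = 23.4 × 3.703/(3.861 + 3.703) = 11.46 V.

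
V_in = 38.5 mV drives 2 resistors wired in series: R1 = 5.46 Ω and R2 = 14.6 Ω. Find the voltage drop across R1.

V ≈ 10.5 mV

ΣR = 5.46 + 14.6 = 20.06 Ω.
By the voltage-divider rule, V = 38.5 × 5.460/20.06 = 10.48 mV.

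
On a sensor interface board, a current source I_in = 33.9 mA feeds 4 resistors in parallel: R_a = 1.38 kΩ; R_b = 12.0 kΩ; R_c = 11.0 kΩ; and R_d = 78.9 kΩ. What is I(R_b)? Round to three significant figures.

I ≈ 3.10 mA

Total conductance ΣG = 1/1.38 + 1/12.0 + 1/11.0 + 1/78.9 = 0.9116 (units of 1/kΩ).
Current divider: I(R_b) = I_in · G_k/ΣG = 33.9 × (0.08333/0.9116) = 33.9 × 0.09142 = 3.099 mA.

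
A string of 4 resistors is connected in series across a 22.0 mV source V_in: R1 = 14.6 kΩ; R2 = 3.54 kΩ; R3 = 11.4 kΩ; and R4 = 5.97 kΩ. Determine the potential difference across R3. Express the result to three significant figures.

ΣR = 14.6 + 3.54 + 11.4 + 5.97 = 35.51 kΩ.
Voltage divider: V = V_in · (11.40 / 35.51) = 22.0 × 0.3210 = 7.063 mV.

V ≈ 7.06 mV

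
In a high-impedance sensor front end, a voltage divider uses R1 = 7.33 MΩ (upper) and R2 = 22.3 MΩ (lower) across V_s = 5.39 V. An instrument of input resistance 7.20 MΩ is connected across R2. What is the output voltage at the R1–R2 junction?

V_out ≈ 2.30 V

R2 ‖ R_L = (22.3 × 7.20)/(22.3 + 7.20) = 5.443 MΩ.
Now apply the divider: V_out = 5.39 × 0.4261 = 2.297 V.
(Unloaded it would be 4.06 V; the load pulls it down.)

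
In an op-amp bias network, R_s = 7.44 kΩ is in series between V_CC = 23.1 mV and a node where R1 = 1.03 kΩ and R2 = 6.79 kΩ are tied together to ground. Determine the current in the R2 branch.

I ≈ 0.365 µA

Equivalent of the parallel group: R_p = 0.8943 kΩ.
V_A by voltage divider: V_A = 23.1 × 0.8943/(7.44 + 0.8943) = 2.479 mV.
I(R2) = V_A / R2 = 2.479/6.79 = 0.3651 µA.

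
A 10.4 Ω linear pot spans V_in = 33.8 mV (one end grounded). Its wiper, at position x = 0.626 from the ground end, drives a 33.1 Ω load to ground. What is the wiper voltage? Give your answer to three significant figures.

The pot divides into 3.890 Ω above the wiper and 6.510 Ω below.
Lower segment in parallel with the load: 6.510 ‖ 33.1 = 5.440 Ω.
Loaded-divider output: V_out = 33.8 × 0.5831 = 19.71 mV.
(Unloaded: V_out = x·V_in = 21.2 mV.)

V_out ≈ 19.7 mV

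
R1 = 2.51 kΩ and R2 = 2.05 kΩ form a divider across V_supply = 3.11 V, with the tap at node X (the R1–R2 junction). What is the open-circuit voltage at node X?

V_th ≈ 1.40 V

With X open, the divider is unloaded: V_th = 3.11 × 2.05/4.560 = 1.398 V.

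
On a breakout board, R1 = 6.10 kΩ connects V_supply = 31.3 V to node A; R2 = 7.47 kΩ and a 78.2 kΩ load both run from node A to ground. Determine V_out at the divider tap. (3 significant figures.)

V_out ≈ 16.5 V

First combine the lower leg with the load: R2 ‖ R_L = 6.819 kΩ.
Voltage divider with the loaded lower leg: V_out = 31.3 × 6.819/(6.10 + 6.819) = 31.3 × 0.5278 = 16.52 V.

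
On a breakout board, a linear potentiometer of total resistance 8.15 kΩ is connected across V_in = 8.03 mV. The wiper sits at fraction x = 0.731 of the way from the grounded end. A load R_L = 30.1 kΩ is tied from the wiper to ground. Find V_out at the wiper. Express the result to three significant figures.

The pot divides into 2.192 kΩ above the wiper and 5.958 kΩ below.
Lower segment in parallel with the load: 5.958 ‖ 30.1 = 4.973 kΩ.
Then V_out = V_in · 4.973/(2.192 + 4.973) = 5.573 mV.

V_out ≈ 5.57 mV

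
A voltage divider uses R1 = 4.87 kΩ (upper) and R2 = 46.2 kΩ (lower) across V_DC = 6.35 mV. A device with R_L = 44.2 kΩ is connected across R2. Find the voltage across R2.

The load sits in parallel with R2, giving an effective lower resistance R2' = R2·R_L/(R2+R_L) = 22.59 kΩ.
Now apply the divider: V_out = 6.35 × 0.8226 = 5.224 mV.

V_out ≈ 5.22 mV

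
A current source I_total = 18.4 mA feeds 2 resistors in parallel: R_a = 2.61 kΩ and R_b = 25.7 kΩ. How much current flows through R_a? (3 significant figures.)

I ≈ 16.7 mA

With just two branches, the current splits inversely with resistance.
So I = 18.4 × 25.7/28.31 = 16.70 mA.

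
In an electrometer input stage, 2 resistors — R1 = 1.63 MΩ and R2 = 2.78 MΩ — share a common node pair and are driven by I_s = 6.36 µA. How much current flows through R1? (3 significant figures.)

I ≈ 4.01 µA

With just two branches, the current splits inversely with resistance.
I(R1) = 6.36 × 2.78/(1.63 + 2.78) = 6.36 × 0.6304 = 4.009 µA.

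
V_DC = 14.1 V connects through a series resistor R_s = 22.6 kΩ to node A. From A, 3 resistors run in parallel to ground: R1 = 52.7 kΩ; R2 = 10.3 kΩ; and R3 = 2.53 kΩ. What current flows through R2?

Equivalent of the parallel group: R_p = 1.956 kΩ.
Node voltage V_A = V_DC · R_p/(R_s + R_p) = 14.1 × 0.07964 = 1.123 V.
I(R2) = V_A / R2 = 1.123/10.3 = 0.1090 mA.

I ≈ 0.109 mA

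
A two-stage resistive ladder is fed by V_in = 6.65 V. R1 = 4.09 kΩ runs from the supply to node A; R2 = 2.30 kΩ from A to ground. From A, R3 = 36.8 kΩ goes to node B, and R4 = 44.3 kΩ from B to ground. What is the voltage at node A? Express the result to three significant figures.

Looking into the second stage from A: R3 + R4 = 81.10 kΩ appears in parallel with R2.
R2 ‖ (R3+R4) = 2.237 kΩ.
First divider: V_A = V_in · 2.237/(4.09 + 2.237) = 2.351 V.

V_A ≈ 2.35 V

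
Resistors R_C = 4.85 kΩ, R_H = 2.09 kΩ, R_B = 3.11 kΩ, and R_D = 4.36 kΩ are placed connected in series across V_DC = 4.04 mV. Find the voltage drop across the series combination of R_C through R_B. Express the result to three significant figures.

V ≈ 2.82 mV

ΣR = 4.85 + 2.09 + 3.11 + 4.36 = 14.41 kΩ.
R_{R_C..R_B} = 4.85 + 2.09 + 3.11 = 10.05 kΩ.
Voltage divider: V = V_DC · (10.05 / 14.41) = 4.04 × 0.6974 = 2.818 mV.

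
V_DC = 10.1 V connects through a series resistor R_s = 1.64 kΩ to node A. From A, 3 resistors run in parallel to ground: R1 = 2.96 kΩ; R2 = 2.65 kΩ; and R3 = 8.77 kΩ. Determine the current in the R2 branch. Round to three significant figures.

I ≈ 1.62 mA

Combine the parallel branches: R_p = (1/2.96 + 1/2.65 + 1/8.77)⁻¹ = 1.206 kΩ.
V_A = 10.1 × 1.206/2.846 = 4.280 V.
Branch current I = V_A/R2 = 4.280/2.65 = 1.615 mA.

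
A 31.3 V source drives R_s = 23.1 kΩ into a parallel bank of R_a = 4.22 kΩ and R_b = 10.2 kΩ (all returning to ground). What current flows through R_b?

Equivalent of the parallel group: R_p = 2.985 kΩ.
Node voltage V_A = V_DC · R_p/(R_s + R_p) = 31.3 × 0.1144 = 3.582 V.
I(R_b) = V_A / R_b = 3.582/10.2 = 0.3512 mA.

I ≈ 0.351 mA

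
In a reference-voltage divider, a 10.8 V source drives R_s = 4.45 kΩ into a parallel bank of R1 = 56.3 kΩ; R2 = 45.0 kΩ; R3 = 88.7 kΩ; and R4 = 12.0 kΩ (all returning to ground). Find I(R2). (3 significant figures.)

Combine the parallel branches: R_p = (1/56.3 + 1/45.0 + 1/88.7 + 1/12.0)⁻¹ = 7.430 kΩ.
Node voltage V_A = V_supply · R_p/(R_s + R_p) = 10.8 × 0.6254 = 6.755 V.
Branch current I = V_A/R2 = 6.755/45.0 = 0.1501 mA.

I ≈ 0.150 mA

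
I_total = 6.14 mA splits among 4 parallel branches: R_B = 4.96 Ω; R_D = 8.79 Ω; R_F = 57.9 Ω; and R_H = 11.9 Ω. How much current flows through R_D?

Conductances: ΣG = 1/4.96 + 1/8.79 + 1/57.9 + 1/11.9 = 0.4167 (1/Ω).
R_D takes the fraction G_k/ΣG = 0.1138/0.4167 = 0.2730, so I = 6.14 × 0.2730 = 1.676 mA.

I ≈ 1.68 mA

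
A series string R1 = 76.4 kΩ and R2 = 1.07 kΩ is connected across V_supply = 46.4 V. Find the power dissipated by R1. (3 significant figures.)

P ≈ 27.4 mW

Series current I = V_supply/ΣR = 46.4/77.47 = 0.5989 mA.
V(R1) = I·R = 45.76 V; P = V·I = 45.76 × 0.5989 = 27.41 mW.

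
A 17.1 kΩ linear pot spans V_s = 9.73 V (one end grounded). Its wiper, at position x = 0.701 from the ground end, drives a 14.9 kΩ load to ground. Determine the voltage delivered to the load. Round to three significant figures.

Split the track: R_lower = x·R_p = 11.99 kΩ, R_upper = (1−x)·R_p = 5.113 kΩ.
(x·R_p) ‖ R_L = 6.643 kΩ.
Loaded-divider output: V_out = 9.73 × 0.5651 = 5.498 V.
(Unloaded: V_out = x·V_s = 6.82 V.)

V_out ≈ 5.50 V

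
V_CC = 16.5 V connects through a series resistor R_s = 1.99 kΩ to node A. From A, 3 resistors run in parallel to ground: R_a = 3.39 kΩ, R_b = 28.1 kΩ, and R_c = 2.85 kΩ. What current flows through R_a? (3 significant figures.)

I ≈ 2.07 mA

Combine the parallel branches: R_p = (1/3.39 + 1/28.1 + 1/2.85)⁻¹ = 1.467 kΩ.
V_A by voltage divider: V_A = 16.5 × 1.467/(1.99 + 1.467) = 7.003 V.
Branch current I = V_A/R_a = 7.003/3.39 = 2.066 mA.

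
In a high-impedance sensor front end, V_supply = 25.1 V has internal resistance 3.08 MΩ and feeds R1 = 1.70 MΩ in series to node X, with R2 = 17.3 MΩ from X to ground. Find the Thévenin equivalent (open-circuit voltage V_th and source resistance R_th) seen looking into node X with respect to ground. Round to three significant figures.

R1' = 3.08 + 1.70 = 4.780 MΩ (source resistance + R1).
V_th is the unloaded tap voltage: V_supply · R2/(R1'+R2) = 25.1 × 0.7835 = 19.67 V.
Looking into X with the source shorted: R_th = R1'·R2/(R1'+R2) = 4.780 × 17.3/22.08 = 3.745 MΩ.

V_th ≈ 19.7 V, R_th ≈ 3.75 MΩ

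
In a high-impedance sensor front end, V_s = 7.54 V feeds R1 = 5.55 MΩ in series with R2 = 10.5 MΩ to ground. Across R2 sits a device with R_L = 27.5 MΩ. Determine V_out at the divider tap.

V_out ≈ 4.36 V

The load sits in parallel with R2, giving an effective lower resistance R2' = R2·R_L/(R2+R_L) = 7.599 MΩ.
Voltage divider with the loaded lower leg: V_out = 7.54 × 7.599/(5.55 + 7.599) = 7.54 × 0.5779 = 4.357 V.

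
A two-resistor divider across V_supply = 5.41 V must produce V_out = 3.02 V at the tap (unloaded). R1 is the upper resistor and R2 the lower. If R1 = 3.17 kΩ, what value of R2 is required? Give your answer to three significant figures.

R2 ≈ 4.01 kΩ

V_out/V_supply = R2/(R1+R2) = 0.5582.
R2 = R1 · 0.5582/(1 − 0.5582) = 4.006 kΩ.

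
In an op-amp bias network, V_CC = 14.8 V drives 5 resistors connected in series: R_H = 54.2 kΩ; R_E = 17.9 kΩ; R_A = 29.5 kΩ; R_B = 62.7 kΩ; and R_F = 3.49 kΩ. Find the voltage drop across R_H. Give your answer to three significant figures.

Total series resistance ΣR = 54.2 + 17.9 + 29.5 + 62.7 + 3.49 = 167.8 kΩ.
By the voltage-divider rule, V = 14.8 × 54.20/167.8 = 4.781 V.

V ≈ 4.78 V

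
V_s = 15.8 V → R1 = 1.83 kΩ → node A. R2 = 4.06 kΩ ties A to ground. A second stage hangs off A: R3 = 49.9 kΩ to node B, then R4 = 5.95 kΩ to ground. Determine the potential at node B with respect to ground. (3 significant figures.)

V_B ≈ 1.13 V

Node A sees R2 in parallel with the series input of stage 2, R3 + R4 = 55.85 kΩ.
Effective lower resistance at A: R2 ‖ 55.85 = 3.785 kΩ.
First divider: V_A = V_s · 3.785/(1.83 + 3.785) = 10.65 V.
V_B = V_A × 0.1065 = 1.135 V.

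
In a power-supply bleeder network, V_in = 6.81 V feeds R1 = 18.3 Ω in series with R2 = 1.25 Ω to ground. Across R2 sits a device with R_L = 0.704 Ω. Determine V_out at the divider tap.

V_out ≈ 0.164 V

First combine the lower leg with the load: R2 ‖ R_L = 0.4504 Ω.
Voltage divider with the loaded lower leg: V_out = 6.81 × 0.4504/(18.3 + 0.4504) = 6.81 × 0.02402 = 0.1636 V.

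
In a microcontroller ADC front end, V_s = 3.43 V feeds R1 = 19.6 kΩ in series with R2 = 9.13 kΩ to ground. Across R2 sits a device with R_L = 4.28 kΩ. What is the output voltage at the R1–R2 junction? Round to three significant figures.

R2 ‖ R_L = (9.13 × 4.28)/(9.13 + 4.28) = 2.914 kΩ.
Now apply the divider: V_out = 3.43 × 0.1294 = 0.4439 V.

V_out ≈ 0.444 V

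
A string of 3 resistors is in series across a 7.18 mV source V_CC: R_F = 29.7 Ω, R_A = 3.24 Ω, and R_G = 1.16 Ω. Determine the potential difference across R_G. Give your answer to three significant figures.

Series total: ΣR = 29.7 + 3.24 + 1.16 = 34.10 Ω.
V = V_CC · R/ΣR = 7.18 × 0.03402 = 0.2442 mV.

V ≈ 0.244 mV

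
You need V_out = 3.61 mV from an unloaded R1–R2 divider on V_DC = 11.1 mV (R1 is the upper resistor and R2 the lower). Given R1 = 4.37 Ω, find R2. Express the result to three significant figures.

V_out/V_DC = R2/(R1+R2) = 0.3252.
Rearranging, R2 = R1·k/(1−k) = 4.37 × 0.4820 = 2.106 Ω.

R2 ≈ 2.11 Ω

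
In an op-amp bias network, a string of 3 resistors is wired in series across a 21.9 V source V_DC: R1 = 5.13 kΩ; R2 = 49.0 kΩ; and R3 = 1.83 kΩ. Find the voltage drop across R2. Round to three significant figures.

V ≈ 19.2 V

ΣR = 5.13 + 49.0 + 1.83 = 55.96 kΩ.
By the voltage-divider rule, V = 21.9 × 49.00/55.96 = 19.18 V.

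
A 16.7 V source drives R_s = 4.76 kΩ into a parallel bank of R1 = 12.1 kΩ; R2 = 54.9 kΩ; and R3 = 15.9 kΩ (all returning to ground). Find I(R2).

I ≈ 0.171 mA

Parallel bank: R_p = 1/(1/12.1 + 1/54.9 + 1/15.9) = 6.107 kΩ.
V_A by voltage divider: V_A = 16.7 × 6.107/(4.76 + 6.107) = 9.385 V.
Branch current I = V_A/R2 = 9.385/54.9 = 0.1709 mA.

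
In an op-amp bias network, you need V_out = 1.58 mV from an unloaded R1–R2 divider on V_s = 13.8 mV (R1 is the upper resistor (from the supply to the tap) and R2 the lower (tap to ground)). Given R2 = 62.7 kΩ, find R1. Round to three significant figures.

R1 ≈ 485 kΩ

The divider ratio is R2/(R1+R2) = 1.58/13.8 = 0.1145.
R1 = R2·(1/k − 1) = 62.7 × 7.734 = 484.9 kΩ.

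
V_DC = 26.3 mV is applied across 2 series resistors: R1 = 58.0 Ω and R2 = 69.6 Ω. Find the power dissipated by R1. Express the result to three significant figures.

Series current I = V_DC/ΣR = 26.3/127.6 = 0.2061 mA.
V(R1) = I·R = 11.95 mV; P = V·I = 11.95 × 0.2061 = 2.464 µW.

P ≈ 2.46 µW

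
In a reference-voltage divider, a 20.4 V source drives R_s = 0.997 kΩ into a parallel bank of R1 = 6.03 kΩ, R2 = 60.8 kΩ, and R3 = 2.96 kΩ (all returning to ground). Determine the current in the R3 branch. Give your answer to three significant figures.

I ≈ 4.54 mA

Parallel bank: R_p = 1/(1/6.03 + 1/60.8 + 1/2.96) = 1.923 kΩ.
V_A = 20.4 × 1.923/2.920 = 13.43 V.
I(R3) = V_A / R3 = 13.43/2.96 = 4.538 mA.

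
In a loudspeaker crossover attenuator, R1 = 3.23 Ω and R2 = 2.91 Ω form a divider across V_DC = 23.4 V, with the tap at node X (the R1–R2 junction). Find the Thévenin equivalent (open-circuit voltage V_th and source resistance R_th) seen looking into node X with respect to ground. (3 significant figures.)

V_th ≈ 11.1 V, R_th ≈ 1.53 Ω

V_th is the unloaded tap voltage: V_DC · R2/(R1+R2) = 23.4 × 0.4739 = 11.09 V.
With V_DC suppressed (replaced by a short), R_th = R1 ‖ R2 = (3.230 × 2.91)/(3.230 + 2.91) = 1.531 Ω.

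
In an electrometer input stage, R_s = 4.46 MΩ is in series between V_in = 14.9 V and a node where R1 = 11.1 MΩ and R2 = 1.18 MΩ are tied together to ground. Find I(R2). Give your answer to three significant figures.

I ≈ 2.44 µA

Equivalent of the parallel group: R_p = 1.067 MΩ.
Node voltage V_A = V_in · R_p/(R_s + R_p) = 14.9 × 0.1930 = 2.876 V.
I(R2) = V_A / R2 = 2.876/1.18 = 2.437 µA.
(Check via current divider: I_total = 2.696 µA; share G_k/ΣG = 0.9039 → same result.)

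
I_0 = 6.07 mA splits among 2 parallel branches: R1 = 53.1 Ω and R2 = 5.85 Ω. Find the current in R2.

For two parallel branches, I_k = I_0 · (other R)/(sum of R).
I(R2) = 6.07 × 53.1/(53.1 + 5.85) = 6.07 × 0.9008 = 5.468 mA.

I ≈ 5.47 mA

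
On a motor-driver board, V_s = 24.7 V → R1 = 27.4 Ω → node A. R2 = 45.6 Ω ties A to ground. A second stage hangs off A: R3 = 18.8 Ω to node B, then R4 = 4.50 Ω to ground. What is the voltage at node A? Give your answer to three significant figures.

V_A ≈ 8.89 V

Looking into the second stage from A: R3 + R4 = 23.30 Ω appears in parallel with R2.
R2 ‖ (R3+R4) = 15.42 Ω.
So V_A = 24.7 × 0.3601 = 8.895 V.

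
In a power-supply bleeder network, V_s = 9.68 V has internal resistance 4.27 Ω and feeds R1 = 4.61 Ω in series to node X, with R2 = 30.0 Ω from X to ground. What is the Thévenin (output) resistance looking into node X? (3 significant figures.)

R_th ≈ 6.85 Ω

R1' = 4.27 + 4.61 = 8.880 Ω (source resistance + R1).
With V_s suppressed (replaced by a short), R_th = R1' ‖ R2 = (8.880 × 30.0)/(8.880 + 30.0) = 6.852 Ω.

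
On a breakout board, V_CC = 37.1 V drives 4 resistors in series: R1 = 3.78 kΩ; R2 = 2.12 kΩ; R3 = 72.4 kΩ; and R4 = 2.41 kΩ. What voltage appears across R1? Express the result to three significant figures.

V ≈ 1.74 V

Series total: ΣR = 3.78 + 2.12 + 72.4 + 2.41 = 80.71 kΩ.
By the voltage-divider rule, V = 37.1 × 3.780/80.71 = 1.738 V.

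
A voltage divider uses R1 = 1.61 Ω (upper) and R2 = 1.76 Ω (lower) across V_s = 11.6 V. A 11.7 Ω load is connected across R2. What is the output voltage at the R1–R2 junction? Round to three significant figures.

V_out ≈ 5.65 V

R2 ‖ R_L = (1.76 × 11.7)/(1.76 + 11.7) = 1.530 Ω.
Voltage divider with the loaded lower leg: V_out = 11.6 × 1.530/(1.61 + 1.530) = 11.6 × 0.4872 = 5.652 V.
(Unloaded it would be 6.06 V; the load pulls it down.)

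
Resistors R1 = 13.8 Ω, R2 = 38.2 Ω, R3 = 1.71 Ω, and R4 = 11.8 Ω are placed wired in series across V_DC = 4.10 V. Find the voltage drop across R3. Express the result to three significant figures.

Series total: ΣR = 13.8 + 38.2 + 1.71 + 11.8 = 65.51 Ω.
By the voltage-divider rule, V = 4.10 × 1.710/65.51 = 0.1070 V.

V ≈ 0.107 V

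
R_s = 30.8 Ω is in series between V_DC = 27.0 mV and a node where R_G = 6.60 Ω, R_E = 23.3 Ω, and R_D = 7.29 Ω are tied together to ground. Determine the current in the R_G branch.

I ≈ 0.365 mA

Parallel bank: R_p = 1/(1/6.60 + 1/23.3 + 1/7.29) = 3.016 Ω.
V_A by voltage divider: V_A = 27.0 × 3.016/(30.8 + 3.016) = 2.408 mV.
Branch current I = V_A/R_G = 2.408/6.60 = 0.3648 mA.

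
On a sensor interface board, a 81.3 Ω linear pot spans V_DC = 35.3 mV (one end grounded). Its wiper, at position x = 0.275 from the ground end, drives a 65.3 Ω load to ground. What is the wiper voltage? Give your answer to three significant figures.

The pot divides into 58.94 Ω above the wiper and 22.36 Ω below.
Lower segment in parallel with the load: 22.36 ‖ 65.3 = 16.66 Ω.
Loaded-divider output: V_out = 35.3 × 0.2203 = 7.777 mV.

V_out ≈ 7.78 mV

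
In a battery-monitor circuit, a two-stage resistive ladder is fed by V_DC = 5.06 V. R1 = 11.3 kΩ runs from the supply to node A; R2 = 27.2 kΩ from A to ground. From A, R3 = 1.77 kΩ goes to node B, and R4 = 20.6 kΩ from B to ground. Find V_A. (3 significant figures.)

The second stage (R3 + R4 = 22.37 kΩ) loads node A in parallel with R2.
Effective lower resistance at A: R2 ‖ 22.37 = 12.27 kΩ.
So V_A = 5.06 × 0.5207 = 2.635 V.

V_A ≈ 2.63 V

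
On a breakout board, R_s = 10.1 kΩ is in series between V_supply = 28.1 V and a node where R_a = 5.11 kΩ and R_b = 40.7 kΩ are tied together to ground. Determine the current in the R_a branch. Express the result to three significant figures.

I ≈ 1.71 mA

Parallel bank: R_p = 1/(1/5.11 + 1/40.7) = 4.540 kΩ.
V_A = 28.1 × 4.540/14.64 = 8.714 V.
Branch current I = V_A/R_a = 8.714/5.11 = 1.705 mA.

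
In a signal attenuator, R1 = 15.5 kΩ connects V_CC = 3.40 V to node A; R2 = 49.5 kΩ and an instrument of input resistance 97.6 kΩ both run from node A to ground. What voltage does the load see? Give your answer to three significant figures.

V_out ≈ 2.31 V

R2 ‖ R_L = (49.5 × 97.6)/(49.5 + 97.6) = 32.84 kΩ.
Then V_out = V_CC · R2'/(R1 + R2') = 3.40 × 32.84/48.34 = 2.310 V.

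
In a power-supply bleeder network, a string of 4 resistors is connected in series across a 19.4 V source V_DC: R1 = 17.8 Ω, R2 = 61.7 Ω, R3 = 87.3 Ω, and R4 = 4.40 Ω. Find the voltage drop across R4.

V ≈ 0.499 V

ΣR = 17.8 + 61.7 + 87.3 + 4.40 = 171.2 Ω.
V = V_DC · R/ΣR = 19.4 × 0.02570 = 0.4986 V.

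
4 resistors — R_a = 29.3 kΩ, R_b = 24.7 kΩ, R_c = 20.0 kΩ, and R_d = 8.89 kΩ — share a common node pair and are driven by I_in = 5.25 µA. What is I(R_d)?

Conductances: ΣG = 1/29.3 + 1/24.7 + 1/20.0 + 1/8.89 = 0.2371 (1/kΩ).
R_d takes the fraction G_k/ΣG = 0.1125/0.2371 = 0.4744, so I = 5.25 × 0.4744 = 2.491 µA.

I ≈ 2.49 µA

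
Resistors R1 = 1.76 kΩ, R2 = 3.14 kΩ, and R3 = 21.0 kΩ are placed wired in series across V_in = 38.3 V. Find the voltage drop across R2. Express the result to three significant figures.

V ≈ 4.64 V

Total series resistance ΣR = 1.76 + 3.14 + 21.0 = 25.90 kΩ.
V = V_in · R/ΣR = 38.3 × 0.1212 = 4.643 V.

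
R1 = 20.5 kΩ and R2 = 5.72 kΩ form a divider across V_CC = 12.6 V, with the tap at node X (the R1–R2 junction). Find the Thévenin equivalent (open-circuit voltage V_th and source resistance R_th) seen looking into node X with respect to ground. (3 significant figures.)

With X open, the divider is unloaded: V_th = 12.6 × 5.72/26.22 = 2.749 V.
Zeroing V_CC shorts the top of R1 to ground, so R_th = R1 ‖ R2 = 4.472 kΩ.

V_th ≈ 2.75 V, R_th ≈ 4.47 kΩ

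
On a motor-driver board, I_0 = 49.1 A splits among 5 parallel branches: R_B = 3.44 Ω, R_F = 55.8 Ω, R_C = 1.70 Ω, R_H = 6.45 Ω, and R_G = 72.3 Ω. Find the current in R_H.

Total conductance ΣG = 1/3.44 + 1/55.8 + 1/1.70 + 1/6.45 + 1/72.3 = 1.066 (units of 1/Ω).
R_H takes the fraction G_k/ΣG = 0.1550/1.066 = 0.1455, so I = 49.1 × 0.1455 = 7.143 A.

I ≈ 7.14 A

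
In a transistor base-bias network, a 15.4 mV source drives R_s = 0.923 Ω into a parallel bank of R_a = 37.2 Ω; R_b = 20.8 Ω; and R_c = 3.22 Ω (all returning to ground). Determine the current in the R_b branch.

I ≈ 0.546 mA

Combine the parallel branches: R_p = (1/37.2 + 1/20.8 + 1/3.22)⁻¹ = 2.594 Ω.
V_A = 15.4 × 2.594/3.517 = 11.36 mV.
Branch current I = V_A/R_b = 11.36/20.8 = 0.5461 mA.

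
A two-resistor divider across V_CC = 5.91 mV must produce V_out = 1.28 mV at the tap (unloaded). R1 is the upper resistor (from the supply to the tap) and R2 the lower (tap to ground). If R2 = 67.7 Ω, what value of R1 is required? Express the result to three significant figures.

Required fraction k = V_out/V_CC = 0.2166.
R1 = R2·(1/k − 1) = 67.7 × 3.617 = 244.9 Ω.

R1 ≈ 245 Ω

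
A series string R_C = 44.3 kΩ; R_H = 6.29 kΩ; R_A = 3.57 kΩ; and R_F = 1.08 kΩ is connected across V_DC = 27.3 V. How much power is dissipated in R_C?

P ≈ 10.8 mW

Series current I = V_DC/ΣR = 27.3/55.24 = 0.4942 mA.
P = I²R = 0.2442 × 44.3 = 10.82 mW.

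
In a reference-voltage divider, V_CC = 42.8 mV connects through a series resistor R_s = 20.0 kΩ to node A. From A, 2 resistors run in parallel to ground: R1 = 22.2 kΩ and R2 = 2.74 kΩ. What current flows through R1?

I ≈ 0.210 µA

Combine the parallel branches: R_p = (1/22.2 + 1/2.74)⁻¹ = 2.439 kΩ.
Node voltage V_A = V_CC · R_p/(R_s + R_p) = 42.8 × 0.1087 = 4.652 mV.
Branch current I = V_A/R1 = 4.652/22.2 = 0.2096 µA.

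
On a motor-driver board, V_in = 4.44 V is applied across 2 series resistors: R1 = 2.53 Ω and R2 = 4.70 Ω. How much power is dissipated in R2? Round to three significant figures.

The common current is I = 4.44/7.230 = 0.6141 A.
V(R2) = I·R = 2.886 V; P = V·I = 2.886 × 0.6141 = 1.773 W.

P ≈ 1.77 W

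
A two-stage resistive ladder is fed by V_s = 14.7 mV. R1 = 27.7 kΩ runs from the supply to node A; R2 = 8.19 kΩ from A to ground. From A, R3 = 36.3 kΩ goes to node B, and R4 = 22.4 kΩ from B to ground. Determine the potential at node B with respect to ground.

Node A sees R2 in parallel with the series input of stage 2, R3 + R4 = 58.70 kΩ.
R2 ‖ (R3+R4) = 7.187 kΩ.
First divider: V_A = V_s · 7.187/(27.7 + 7.187) = 3.028 mV.
Then the unloaded second divider: V_B = V_A × R4/(R3+R4) = 3.028 × 0.3816 = 1.156 mV.

V_B ≈ 1.16 mV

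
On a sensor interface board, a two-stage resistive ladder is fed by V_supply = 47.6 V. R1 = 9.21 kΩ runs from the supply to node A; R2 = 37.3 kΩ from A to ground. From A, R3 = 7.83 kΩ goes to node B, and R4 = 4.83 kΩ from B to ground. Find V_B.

V_B ≈ 9.20 V

The second stage (R3 + R4 = 12.66 kΩ) loads node A in parallel with R2.
R2 ‖ (R3+R4) = 9.452 kΩ.
So V_A = 47.6 × 0.5065 = 24.11 V.
V_B = V_A × 0.3815 = 9.198 V.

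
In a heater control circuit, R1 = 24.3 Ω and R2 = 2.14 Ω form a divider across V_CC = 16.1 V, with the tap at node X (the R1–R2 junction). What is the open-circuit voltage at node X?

V_th ≈ 1.30 V

Open-circuit (no load on X): V_th = V_CC · R2/(R1 + R2) = 16.1 × 2.14/(24.30 + 2.14) = 1.303 V.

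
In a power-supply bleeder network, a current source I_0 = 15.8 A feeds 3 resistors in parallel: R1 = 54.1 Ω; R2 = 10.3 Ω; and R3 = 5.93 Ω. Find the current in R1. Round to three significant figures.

Conductances: ΣG = 1/54.1 + 1/10.3 + 1/5.93 = 0.2842 (1/Ω).
Current divider: I(R1) = I_0 · G_k/ΣG = 15.8 × (0.01848/0.2842) = 15.8 × 0.06504 = 1.028 A.

I ≈ 1.03 A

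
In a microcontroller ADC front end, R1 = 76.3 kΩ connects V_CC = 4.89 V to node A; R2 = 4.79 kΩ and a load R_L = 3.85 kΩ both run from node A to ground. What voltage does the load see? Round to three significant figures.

First combine the lower leg with the load: R2 ‖ R_L = 2.134 kΩ.
Voltage divider with the loaded lower leg: V_out = 4.89 × 2.134/(76.3 + 2.134) = 4.89 × 0.02721 = 0.1331 V.

V_out ≈ 0.133 V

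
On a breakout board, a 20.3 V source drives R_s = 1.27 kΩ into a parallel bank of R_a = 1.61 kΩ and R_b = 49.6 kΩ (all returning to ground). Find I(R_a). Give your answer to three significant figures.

I ≈ 6.95 mA

Combine the parallel branches: R_p = (1/1.61 + 1/49.6)⁻¹ = 1.559 kΩ.
V_A by voltage divider: V_A = 20.3 × 1.559/(1.27 + 1.559) = 11.19 V.
I(R_a) = V_A / R_a = 11.19/1.61 = 6.949 mA.
(Check via current divider: I_total = 7.175 mA; share G_k/ΣG = 0.9686 → same result.)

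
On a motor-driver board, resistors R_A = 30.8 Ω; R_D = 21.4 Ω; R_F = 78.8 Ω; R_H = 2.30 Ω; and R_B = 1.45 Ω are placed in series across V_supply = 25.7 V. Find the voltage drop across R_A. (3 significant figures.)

V ≈ 5.87 V

ΣR = 30.8 + 21.4 + 78.8 + 2.30 + 1.45 = 134.8 Ω.
V = V_supply · R/ΣR = 25.7 × 0.2286 = 5.874 V.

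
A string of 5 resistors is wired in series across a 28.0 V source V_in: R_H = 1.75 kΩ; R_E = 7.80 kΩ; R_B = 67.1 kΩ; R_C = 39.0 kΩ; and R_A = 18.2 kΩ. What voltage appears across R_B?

V ≈ 14.0 V

Total series resistance ΣR = 1.75 + 7.80 + 67.1 + 39.0 + 18.2 = 133.8 kΩ.
Voltage divider: V = V_in · (67.10 / 133.8) = 28.0 × 0.5013 = 14.04 V.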